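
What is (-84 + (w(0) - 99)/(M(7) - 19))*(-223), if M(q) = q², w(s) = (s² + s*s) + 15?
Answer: 96782/5 ≈ 19356.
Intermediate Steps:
w(s) = 15 + 2*s² (w(s) = (s² + s²) + 15 = 2*s² + 15 = 15 + 2*s²)
(-84 + (w(0) - 99)/(M(7) - 19))*(-223) = (-84 + ((15 + 2*0²) - 99)/(7² - 19))*(-223) = (-84 + ((15 + 2*0) - 99)/(49 - 19))*(-223) = (-84 + ((15 + 0) - 99)/30)*(-223) = (-84 + (15 - 99)*(1/30))*(-223) = (-84 - 84*1/30)*(-223) = (-84 - 14/5)*(-223) = -434/5*(-223) = 96782/5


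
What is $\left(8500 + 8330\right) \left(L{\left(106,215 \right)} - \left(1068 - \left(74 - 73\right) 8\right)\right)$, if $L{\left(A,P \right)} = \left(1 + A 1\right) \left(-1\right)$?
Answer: $-19640610$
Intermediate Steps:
$L{\left(A,P \right)} = -1 - A$ ($L{\left(A,P \right)} = \left(1 + A\right) \left(-1\right) = -1 - A$)
$\left(8500 + 8330\right) \left(L{\left(106,215 \right)} - \left(1068 - \left(74 - 73\right) 8\right)\right) = \left(8500 + 8330\right) \left(\left(-1 - 106\right) - \left(1068 - \left(74 - 73\right) 8\right)\right) = 16830 \left(\left(-1 - 106\right) + \left(1 \cdot 8 - 1068\right)\right) = 16830 \left(-107 + \left(8 - 1068\right)\right) = 16830 \left(-107 - 1060\right) = 16830 \left(-1167\right) = -19640610$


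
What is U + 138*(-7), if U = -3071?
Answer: -4037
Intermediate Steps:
U + 138*(-7) = -3071 + 138*(-7) = -3071 - 966 = -4037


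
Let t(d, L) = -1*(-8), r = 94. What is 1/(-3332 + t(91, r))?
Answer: -1/3324 ≈ -0.00030084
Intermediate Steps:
t(d, L) = 8
1/(-3332 + t(91, r)) = 1/(-3332 + 8) = 1/(-3324) = -1/3324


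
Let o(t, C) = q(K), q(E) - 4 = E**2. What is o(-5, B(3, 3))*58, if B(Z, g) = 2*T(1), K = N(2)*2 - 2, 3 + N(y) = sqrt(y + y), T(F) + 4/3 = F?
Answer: 1160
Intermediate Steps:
T(F) = -4/3 + F
N(y) = -3 + sqrt(2)*sqrt(y) (N(y) = -3 + sqrt(y + y) = -3 + sqrt(2*y) = -3 + sqrt(2)*sqrt(y))
K = -4 (K = (-3 + sqrt(2)*sqrt(2))*2 - 2 = (-3 + 2)*2 - 2 = -1*2 - 2 = -2 - 2 = -4)
B(Z, g) = -2/3 (B(Z, g) = 2*(-4/3 + 1) = 2*(-1/3) = -2/3)
q(E) = 4 + E**2
o(t, C) = 20 (o(t, C) = 4 + (-4)**2 = 4 + 16 = 20)
o(-5, B(3, 3))*58 = 20*58 = 1160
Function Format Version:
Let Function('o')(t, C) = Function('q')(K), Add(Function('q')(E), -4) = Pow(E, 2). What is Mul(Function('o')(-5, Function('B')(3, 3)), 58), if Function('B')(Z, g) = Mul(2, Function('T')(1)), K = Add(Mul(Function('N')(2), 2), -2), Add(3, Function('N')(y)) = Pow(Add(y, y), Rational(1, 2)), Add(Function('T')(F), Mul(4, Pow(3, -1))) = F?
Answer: 1160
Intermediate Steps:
Function('T')(F) = Add(Rational(-4, 3), F)
Function('N')(y) = Add(-3, Mul(Pow(2, Rational(1, 2)), Pow(y, Rational(1, 2)))) (Function('N')(y) = Add(-3, Pow(Add(y, y), Rational(1, 2))) = Add(-3, Pow(Mul(2, y), Rational(1, 2))) = Add(-3, Mul(Pow(2, Rational(1, 2)), Pow(y, Rational(1, 2)))))
K = -4 (K = Add(Mul(Add(-3, Mul(Pow(2, Rational(1, 2)), Pow(2, Rational(1, 2)))), 2), -2) = Add(Mul(Add(-3, 2), 2), -2) = Add(Mul(-1, 2), -2) = Add(-2, -2) = -4)
Function('B')(Z, g) = Rational(-2, 3) (Function('B')(Z, g) = Mul(2, Add(Rational(-4, 3), 1)) = Mul(2, Rational(-1, 3)) = Rational(-2, 3))
Function('q')(E) = Add(4, Pow(E, 2))
Function('o')(t, C) = 20 (Function('o')(t, C) = Add(4, Pow(-4, 2)) = Add(4, 16) = 20)
Mul(Function('o')(-5, Function('B')(3, 3)), 58) = Mul(20, 58) = 1160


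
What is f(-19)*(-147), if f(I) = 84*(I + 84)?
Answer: -802620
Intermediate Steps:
f(I) = 7056 + 84*I (f(I) = 84*(84 + I) = 7056 + 84*I)
f(-19)*(-147) = (7056 + 84*(-19))*(-147) = (7056 - 1596)*(-147) = 5460*(-147) = -802620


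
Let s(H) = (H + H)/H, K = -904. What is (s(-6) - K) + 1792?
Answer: 2698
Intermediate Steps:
s(H) = 2 (s(H) = (2*H)/H = 2)
(s(-6) - K) + 1792 = (2 - 1*(-904)) + 1792 = (2 + 904) + 1792 = 906 + 1792 = 2698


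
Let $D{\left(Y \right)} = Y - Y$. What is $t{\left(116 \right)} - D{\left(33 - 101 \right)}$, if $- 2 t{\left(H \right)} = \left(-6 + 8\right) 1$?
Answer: $-1$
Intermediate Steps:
$D{\left(Y \right)} = 0$
$t{\left(H \right)} = -1$ ($t{\left(H \right)} = - \frac{\left(-6 + 8\right) 1}{2} = - \frac{2 \cdot 1}{2} = \left(- \frac{1}{2}\right) 2 = -1$)
$t{\left(116 \right)} - D{\left(33 - 101 \right)} = -1 - 0 = -1 + 0 = -1$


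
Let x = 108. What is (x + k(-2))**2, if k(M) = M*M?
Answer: 12544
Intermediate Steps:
k(M) = M**2
(x + k(-2))**2 = (108 + (-2)**2)**2 = (108 + 4)**2 = 112**2 = 12544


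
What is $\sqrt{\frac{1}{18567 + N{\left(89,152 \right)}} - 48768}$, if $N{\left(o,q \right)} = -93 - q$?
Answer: $\frac{i \sqrt{16371207098990}}{18322} \approx 220.83 i$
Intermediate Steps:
$\sqrt{\frac{1}{18567 + N{\left(89,152 \right)}} - 48768} = \sqrt{\frac{1}{18567 - 245} - 48768} = \sqrt{\frac{1}{18322} - 48768} = \sqrt{- \frac{893527295}{18322}} = \frac{i \sqrt{16371207098990}}{18322}$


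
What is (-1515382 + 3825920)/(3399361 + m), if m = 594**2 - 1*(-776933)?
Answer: 1155269/2264565 ≈ 0.51015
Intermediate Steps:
m = 1129769 (m = 352836 + 776933 = 1129769)
(-1515382 + 3825920)/(3399361 + m) = (-1515382 + 3825920)/(3399361 + 1129769) = 2310538/4529130 = 2310538*(1/4529130) = 1155269/2264565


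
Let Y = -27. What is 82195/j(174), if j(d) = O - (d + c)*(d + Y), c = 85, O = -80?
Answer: -82195/38153 ≈ -2.1544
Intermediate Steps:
j(d) = -80 - (-27 + d)*(85 + d) (j(d) = -80 - (d + 85)*(d - 27) = -80 - (85 + d)*(-27 + d) = -80 - (-27 + d)*(85 + d))
82195/j(174) = 82195/(2215 - 1*174² - 58*174) = 82195/(2215 - 1*30276 - 10092) = 82195/(2215 - 30276 - 10092) = 82195/(-38153) = 82195*(-1/38153) = -82195/38153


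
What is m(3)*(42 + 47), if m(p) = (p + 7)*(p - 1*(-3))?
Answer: 5340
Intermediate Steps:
m(p) = (3 + p)*(7 + p) (m(p) = (7 + p)*(p + 3) = (7 + p)*(3 + p) = (3 + p)*(7 + p))
m(3)*(42 + 47) = (21 + 3² + 10*3)*(42 + 47) = (21 + 9 + 30)*89 = 60*89 = 5340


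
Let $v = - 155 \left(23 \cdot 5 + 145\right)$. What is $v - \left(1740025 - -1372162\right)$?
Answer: $-3152487$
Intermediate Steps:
$v = -40300$ ($v = - 155 \left(115 + 145\right) = \left(-155\right) 260 = -40300$)
$v - \left(1740025 - -1372162\right) = -40300 - \left(1740025 - -1372162\right) = -40300 - \left(1740025 + 1372162\right) = -40300 - 3112187 = -3152487$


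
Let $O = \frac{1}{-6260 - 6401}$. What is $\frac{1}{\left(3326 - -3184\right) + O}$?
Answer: $\frac{12661}{82423109} \approx 0.00015361$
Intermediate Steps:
$O = - \frac{1}{12661}$ ($O = \frac{1}{-12661} = - \frac{1}{12661} \approx -7.8983 \cdot 10^{-5}$)
$\frac{1}{\left(3326 - -3184\right) + O} = \frac{1}{\left(3326 - -3184\right) - \frac{1}{12661}} = \frac{1}{\left(3326 + 3184\right) - \frac{1}{12661}} = \frac{1}{6510 - \frac{1}{12661}} = \frac{1}{\frac{82423109}{12661}} = \frac{12661}{82423109}$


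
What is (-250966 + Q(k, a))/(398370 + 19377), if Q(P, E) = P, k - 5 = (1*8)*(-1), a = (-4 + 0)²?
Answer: -250969/417747 ≈ -0.60077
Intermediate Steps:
a = 16 (a = (-4)² = 16)
k = -3 (k = 5 + (1*8)*(-1) = 5 + 8*(-1) = 5 - 8 = -3)
(-250966 + Q(k, a))/(398370 + 19377) = (-250966 - 3)/(398370 + 19377) = -250969/417747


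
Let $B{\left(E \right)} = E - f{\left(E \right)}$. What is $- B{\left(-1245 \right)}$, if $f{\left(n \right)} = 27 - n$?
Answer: $2517$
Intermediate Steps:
$B{\left(E \right)} = -27 + 2 E$ ($B{\left(E \right)} = E - \left(27 - E\right) = E + \left(-27 + E\right) = -27 + 2 E$)
$- B{\left(-1245 \right)} = - (-27 + 2 \left(-1245\right)) = - (-27 - 2490) = \left(-1\right) \left(-2517\right) = 2517$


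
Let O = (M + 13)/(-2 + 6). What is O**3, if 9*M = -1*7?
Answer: 166375/5832 ≈ 28.528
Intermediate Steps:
M = -7/9 (M = (-1*7)/9 = (1/9)*(-7) = -7/9 ≈ -0.77778)
O = 55/18 (O = (-7/9 + 13)/(-2 + 6) = (110/9)/4 = (110/9)*(1/4) = 55/18 ≈ 3.0556)
O**3 = (55/18)**3 = 166375/5832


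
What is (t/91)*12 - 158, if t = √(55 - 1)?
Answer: -158 + 36*√6/91 ≈ -157.03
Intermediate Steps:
t = 3*√6 (t = √54 = 3*√6 ≈ 7.3485)
(t/91)*12 - 158 = ((3*√6)/91)*12 - 158 = ((3*√6)*(1/91))*12 - 158 = (3*√6/91)*12 - 158 = 36*√6/91 - 158 = -158 + 36*√6/91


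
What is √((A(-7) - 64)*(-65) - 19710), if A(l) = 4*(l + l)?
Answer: I*√11910 ≈ 109.13*I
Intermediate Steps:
A(l) = 8*l (A(l) = 4*(2*l) = 8*l)
√((A(-7) - 64)*(-65) - 19710) = √((8*(-7) - 64)*(-65) - 19710) = √((-56 - 64)*(-65) - 19710) = √(-120*(-65) - 19710) = √(7800 - 19710) = √(-11910) = I*√11910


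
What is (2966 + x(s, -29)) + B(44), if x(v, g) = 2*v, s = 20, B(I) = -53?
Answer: 2953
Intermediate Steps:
(2966 + x(s, -29)) + B(44) = (2966 + 2*20) - 53 = (2966 + 40) - 53 = 3006 - 53 = 2953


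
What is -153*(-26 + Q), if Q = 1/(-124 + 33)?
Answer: 362151/91 ≈ 3979.7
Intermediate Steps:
Q = -1/91 (Q = 1/(-91) = -1/91 ≈ -0.010989)
-153*(-26 + Q) = -153*(-26 - 1/91) = -153*(-2367/91) = 362151/91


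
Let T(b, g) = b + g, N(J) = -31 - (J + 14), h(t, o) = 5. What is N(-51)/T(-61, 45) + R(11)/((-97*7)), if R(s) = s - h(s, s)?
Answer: -2085/5432 ≈ -0.38384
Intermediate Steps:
N(J) = -45 - J (N(J) = -31 - (14 + J) = -31 + (-14 - J) = -45 - J)
R(s) = -5 + s (R(s) = s - 1*5 = s - 5 = -5 + s)
N(-51)/T(-61, 45) + R(11)/((-97*7)) = (-45 - 1*(-51))/(-61 + 45) + (-5 + 11)/((-97*7)) = (-45 + 51)/(-16) + 6/(-679) = 6*(-1/16) + 6*(-1/679) = -3/8 - 6/679 = -2085/5432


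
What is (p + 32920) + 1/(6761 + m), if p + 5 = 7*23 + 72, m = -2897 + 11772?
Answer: 518302129/15636 ≈ 33148.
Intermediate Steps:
m = 8875
p = 228 (p = -5 + (7*23 + 72) = -5 + (161 + 72) = -5 + 233 = 228)
(p + 32920) + 1/(6761 + m) = (228 + 32920) + 1/(6761 + 8875) = 33148 + 1/15636 = 518302129/15636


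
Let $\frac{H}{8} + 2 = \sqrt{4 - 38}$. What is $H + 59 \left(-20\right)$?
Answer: $-1196 + 8 i \sqrt{34} \approx -1196.0 + 46.648 i$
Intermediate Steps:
$H = -16 + 8 i \sqrt{34}$ ($H = -16 + 8 \sqrt{4 - 38} = -16 + 8 \sqrt{-34} = -16 + 8 i \sqrt{34} \approx -16.0 + 46.648 i$)
$H + 59 \left(-20\right) = \left(-16 + 8 i \sqrt{34}\right) + 59 \left(-20\right) = \left(-16 + 8 i \sqrt{34}\right) - 1180 = -1196 + 8 i \sqrt{34}$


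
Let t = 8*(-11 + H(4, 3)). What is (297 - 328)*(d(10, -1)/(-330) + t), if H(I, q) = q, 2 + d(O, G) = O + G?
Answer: 654937/330 ≈ 1984.7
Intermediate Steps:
d(O, G) = -2 + G + O (d(O, G) = -2 + (O + G) = -2 + (G + O) = -2 + G + O)
t = -64 (t = 8*(-11 + 3) = 8*(-8) = -64)
(297 - 328)*(d(10, -1)/(-330) + t) = (297 - 328)*((-2 - 1 + 10)/(-330) - 64) = -31*(7*(-1/330) - 64) = -31*(-7/330 - 64) = -31*(-21127/330) = 654937/330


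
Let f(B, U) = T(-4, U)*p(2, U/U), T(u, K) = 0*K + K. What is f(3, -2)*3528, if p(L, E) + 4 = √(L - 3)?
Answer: 28224 - 7056*I ≈ 28224.0 - 7056.0*I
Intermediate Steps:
p(L, E) = -4 + √(-3 + L) (p(L, E) = -4 + √(L - 3) = -4 + √(-3 + L))
T(u, K) = K (T(u, K) = 0 + K = K)
f(B, U) = U*(-4 + I) (f(B, U) = U*(-4 + √(-3 + 2)) = U*(-4 + √(-1)) = U*(-4 + I))
f(3, -2)*3528 = -2*(-4 + I)*3528 = (8 - 2*I)*3528 = 28224 - 7056*I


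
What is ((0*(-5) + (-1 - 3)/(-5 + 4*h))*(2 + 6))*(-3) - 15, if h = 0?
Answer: -171/5 ≈ -34.200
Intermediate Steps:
((0*(-5) + (-1 - 3)/(-5 + 4*h))*(2 + 6))*(-3) - 15 = ((0*(-5) + (-1 - 3)/(-5 + 4*0))*(2 + 6))*(-3) - 15 = ((0 - 4/(-5 + 0))*8)*(-3) - 15 = ((0 - 4/(-5))*8)*(-3) - 15 = ((0 - 4*(-⅕))*8)*(-3) - 15 = ((0 + ⅘)*8)*(-3) - 15 = ((⅘)*8)*(-3) - 15 = (32/5)*(-3) - 15 = -96/5 - 15 = -171/5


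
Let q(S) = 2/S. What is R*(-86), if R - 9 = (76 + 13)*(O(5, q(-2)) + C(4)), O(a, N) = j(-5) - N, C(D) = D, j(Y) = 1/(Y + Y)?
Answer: -191393/5 ≈ -38279.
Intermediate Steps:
j(Y) = 1/(2*Y)
O(a, N) = -⅒ - N (O(a, N) = (½)/(-5) - N = (½)*(-⅕) - N = -⅒ - N)
R = 4451/10 (R = 9 + (76 + 13)*((-⅒ - 2/(-2)) + 4) = 9 + 89*((-⅒ - 2*(-1)/2) + 4) = 9 + 89*((-⅒ - 1*(-1)) + 4) = 9 + 89*((-⅒ + 1) + 4) = 9 + 89*(9/10 + 4) = 9 + 89*(49/10) = 9 + 4361/10 = 4451/10 ≈ 445.10)
R*(-86) = (4451/10)*(-86) = -191393/5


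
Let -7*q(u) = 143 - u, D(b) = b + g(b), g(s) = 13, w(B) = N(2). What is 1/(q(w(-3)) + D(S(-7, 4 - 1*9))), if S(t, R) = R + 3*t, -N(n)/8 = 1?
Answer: -7/242 ≈ -0.028926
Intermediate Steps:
N(n) = -8 (N(n) = -8*1 = -8)
w(B) = -8
D(b) = 13 + b (D(b) = b + 13 = 13 + b)
q(u) = -143/7 + u/7 (q(u) = -(143 - u)/7 = -143/7 + u/7)
1/(q(w(-3)) + D(S(-7, 4 - 1*9))) = 1/((-143/7 + (⅐)*(-8)) + (13 + ((4 - 1*9) + 3*(-7)))) = 1/((-143/7 - 8/7) + (13 + ((4 - 9) - 21))) = 1/(-151/7 + (13 + (-5 - 21))) = 1/(-151/7 + (13 - 26)) = 1/(-151/7 - 13) = 1/(-242/7) = -7/242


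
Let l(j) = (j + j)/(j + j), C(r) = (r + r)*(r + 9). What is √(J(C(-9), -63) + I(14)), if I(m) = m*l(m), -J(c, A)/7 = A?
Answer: √455 ≈ 21.331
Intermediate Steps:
C(r) = 2*r*(9 + r) (C(r) = (2*r)*(9 + r) = 2*r*(9 + r))
J(c, A) = -7*A
l(j) = 1 (l(j) = (2*j)/((2*j)) = (2*j)*(1/(2*j)) = 1)
I(m) = m (I(m) = m*1 = m)
√(J(C(-9), -63) + I(14)) = √(-7*(-63) + 14) = √(441 + 14) = √455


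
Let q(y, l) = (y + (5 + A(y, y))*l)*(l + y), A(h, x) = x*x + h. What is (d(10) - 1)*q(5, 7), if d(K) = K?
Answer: 27000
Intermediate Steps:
A(h, x) = h + x² (A(h, x) = x² + h = h + x²)
q(y, l) = (l + y)*(y + l*(5 + y + y²)) (q(y, l) = (y + (5 + (y + y²))*l)*(l + y) = (y + (5 + y + y²)*l)*(l + y) = (y + l*(5 + y + y²))*(l + y) = (l + y)*(y + l*(5 + y + y²)))
(d(10) - 1)*q(5, 7) = (10 - 1)*(5² + 5*7² + 6*7*5 + 7*5²*(1 + 5) + 5*7²*(1 + 5)) = 9*(25 + 5*49 + 210 + 7*25*6 + 5*49*6) = 9*(25 + 245 + 210 + 1050 + 1470) = 9*3000 = 27000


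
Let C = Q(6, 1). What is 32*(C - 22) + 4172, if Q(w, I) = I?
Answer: 3500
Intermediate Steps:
C = 1
32*(C - 22) + 4172 = 32*(1 - 22) + 4172 = 32*(-21) + 4172 = -672 + 4172 = 3500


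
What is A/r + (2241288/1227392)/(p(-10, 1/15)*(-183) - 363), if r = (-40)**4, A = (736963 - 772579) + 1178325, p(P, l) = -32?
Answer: 20078008336431/44947095040000 ≈ 0.44670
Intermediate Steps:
A = 1142709 (A = -35616 + 1178325 = 1142709)
r = 2560000
A/r + (2241288/1227392)/(p(-10, 1/15)*(-183) - 363) = 1142709/2560000 + (2241288/1227392)/(-32*(-183) - 363) = 1142709*(1/2560000) + (2241288*(1/1227392))/(5856 - 363) = 1142709/2560000 + (280161/153424)/5493 = 1142709/2560000 + (280161/153424)*(1/5493) = 1142709/2560000 + 93387/280919344 = 20078008336431/44947095040000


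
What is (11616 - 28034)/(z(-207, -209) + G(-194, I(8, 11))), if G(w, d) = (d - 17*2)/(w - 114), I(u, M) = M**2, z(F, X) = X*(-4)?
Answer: -5056744/257401 ≈ -19.645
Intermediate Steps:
z(F, X) = -4*X
G(w, d) = (-34 + d)/(-114 + w) (G(w, d) = (d - 34)/(-114 + w) = (-34 + d)/(-114 + w))
(11616 - 28034)/(z(-207, -209) + G(-194, I(8, 11))) = (11616 - 28034)/(-4*(-209) + (-34 + 11**2)/(-114 - 194)) = -16418/(836 + (-34 + 121)/(-308)) = -16418/(836 - 1/308*87) = -16418/(836 - 87/308) = -16418/257401/308 = -16418*308/257401 = -5056744/257401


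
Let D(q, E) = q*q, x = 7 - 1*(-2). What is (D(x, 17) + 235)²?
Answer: 99856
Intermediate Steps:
x = 9 (x = 7 + 2 = 9)
D(q, E) = q²
(D(x, 17) + 235)² = (9² + 235)² = (81 + 235)² = 316² = 99856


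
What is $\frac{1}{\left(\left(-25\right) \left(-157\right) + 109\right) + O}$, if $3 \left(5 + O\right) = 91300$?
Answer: $\frac{3}{103387} \approx 2.9017 \cdot 10^{-5}$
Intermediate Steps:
$O = \frac{91285}{3}$ ($O = -5 + \frac{1}{3} \cdot 91300 = -5 + \frac{91300}{3} = \frac{91285}{3} \approx 30428.0$)
$\frac{1}{\left(\left(-25\right) \left(-157\right) + 109\right) + O} = \frac{1}{\left(\left(-25\right) \left(-157\right) + 109\right) + \frac{91285}{3}} = \frac{1}{\left(3925 + 109\right) + \frac{91285}{3}} = \frac{1}{4034 + \frac{91285}{3}} = \frac{1}{\frac{103387}{3}} = \frac{3}{103387}$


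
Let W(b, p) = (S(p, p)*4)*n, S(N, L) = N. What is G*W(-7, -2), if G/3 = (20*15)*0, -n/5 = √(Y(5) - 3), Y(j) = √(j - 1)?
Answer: 0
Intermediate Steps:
Y(j) = √(-1 + j)
n = -5*I (n = -5*√(√(-1 + 5) - 3) = -5*√(√4 - 3) = -5*√(2 - 3) = -5*I ≈ -5.0*I)
W(b, p) = -20*I*p (W(b, p) = (p*4)*(-5*I) = (4*p)*(-5*I) = -20*I*p)
G = 0 (G = 3*((20*15)*0) = 3*(300*0) = 3*0 = 0)
G*W(-7, -2) = 0*(-20*I*(-2)) = 0*(40*I) = 0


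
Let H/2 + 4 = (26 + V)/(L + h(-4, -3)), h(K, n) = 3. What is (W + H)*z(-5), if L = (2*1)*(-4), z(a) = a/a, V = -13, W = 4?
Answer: -46/5 ≈ -9.2000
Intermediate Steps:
z(a) = 1
L = -8 (L = 2*(-4) = -8)
H = -66/5 (H = -8 + 2*((26 - 13)/(-8 + 3)) = -8 + 2*(13/(-5)) = -8 + 2*(13*(-1/5)) = -8 + 2*(-13/5) = -8 - 26/5 = -66/5 ≈ -13.200)
(W + H)*z(-5) = (4 - 66/5)*1 = -46/5*1 = -46/5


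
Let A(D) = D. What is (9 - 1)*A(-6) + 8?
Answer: -40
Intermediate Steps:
(9 - 1)*A(-6) + 8 = (9 - 1)*(-6) + 8 = 8*(-6) + 8 = -48 + 8 = -40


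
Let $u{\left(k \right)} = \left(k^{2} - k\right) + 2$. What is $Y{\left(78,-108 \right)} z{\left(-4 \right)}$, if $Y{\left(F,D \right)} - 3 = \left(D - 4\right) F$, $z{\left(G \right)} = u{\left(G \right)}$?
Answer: $-192126$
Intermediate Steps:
$u{\left(k \right)} = 2 + k^{2} - k$
$z{\left(G \right)} = 2 + G^{2} - G$
$Y{\left(F,D \right)} = 3 + F \left(-4 + D\right)$ ($Y{\left(F,D \right)} = 3 + \left(D - 4\right) F = 3 + \left(-4 + D\right) F = 3 + F \left(-4 + D\right)$)
$Y{\left(78,-108 \right)} z{\left(-4 \right)} = \left(3 - 312 - 8424\right) \left(2 + \left(-4\right)^{2} - -4\right) = \left(3 - 312 - 8424\right) \left(2 + 16 + 4\right) = \left(-8733\right) 22 = -192126$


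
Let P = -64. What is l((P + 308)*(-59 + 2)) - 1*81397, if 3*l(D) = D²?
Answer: 64396091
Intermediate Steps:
l(D) = D²/3
l((P + 308)*(-59 + 2)) - 1*81397 = ((-64 + 308)*(-59 + 2))²/3 - 1*81397 = (244*(-57))²/3 - 81397 = (⅓)*(-13908)² - 81397 = (⅓)*193432464 - 81397 = 64477488 - 81397 = 64396091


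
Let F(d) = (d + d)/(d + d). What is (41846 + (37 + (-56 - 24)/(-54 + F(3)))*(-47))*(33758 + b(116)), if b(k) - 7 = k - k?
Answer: 71646324915/53 ≈ 1.3518e+9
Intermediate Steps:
b(k) = 7 (b(k) = 7 + (k - k) = 7 + 0 = 7)
F(d) = 1 (F(d) = (2*d)/((2*d)) = (2*d)*(1/(2*d)) = 1)
(41846 + (37 + (-56 - 24)/(-54 + F(3)))*(-47))*(33758 + b(116)) = (41846 + (37 + (-56 - 24)/(-54 + 1))*(-47))*(33758 + 7) = (41846 + (37 - 80/(-53))*(-47))*33765 = (41846 + (37 - 80*(-1/53))*(-47))*33765 = (41846 + (37 + 80/53)*(-47))*33765 = (41846 + (2041/53)*(-47))*33765 = (41846 - 95927/53)*33765 = (2121911/53)*33765 = 71646324915/53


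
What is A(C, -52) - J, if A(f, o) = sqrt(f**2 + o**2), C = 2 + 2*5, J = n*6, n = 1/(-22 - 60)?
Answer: 3/41 + 4*sqrt(178) ≈ 53.440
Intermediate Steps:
n = -1/82 (n = 1/(-82) = -1/82 ≈ -0.012195)
J = -3/41 (J = -1/82*6 = -3/41 ≈ -0.073171)
C = 12 (C = 2 + 10 = 12)
A(C, -52) - J = sqrt(12**2 + (-52)**2) - 1*(-3/41) = sqrt(144 + 2704) + 3/41 = sqrt(2848) + 3/41 = 4*sqrt(178) + 3/41 = 3/41 + 4*sqrt(178)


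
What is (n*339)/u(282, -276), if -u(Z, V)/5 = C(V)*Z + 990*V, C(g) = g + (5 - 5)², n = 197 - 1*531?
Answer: -18871/292560 ≈ -0.064503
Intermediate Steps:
n = -334 (n = 197 - 531 = -334)
C(g) = g (C(g) = g + 0² = g + 0 = g)
u(Z, V) = -4950*V - 5*V*Z (u(Z, V) = -5*(V*Z + 990*V) = -5*(990*V + V*Z) = -4950*V - 5*V*Z)
(n*339)/u(282, -276) = (-334*339)/((5*(-276)*(-990 - 1*282))) = -113226*(-1/(1380*(-990 - 282))) = -113226/(5*(-276)*(-1272)) = -113226/1755360 = -113226*1/1755360 = -18871/292560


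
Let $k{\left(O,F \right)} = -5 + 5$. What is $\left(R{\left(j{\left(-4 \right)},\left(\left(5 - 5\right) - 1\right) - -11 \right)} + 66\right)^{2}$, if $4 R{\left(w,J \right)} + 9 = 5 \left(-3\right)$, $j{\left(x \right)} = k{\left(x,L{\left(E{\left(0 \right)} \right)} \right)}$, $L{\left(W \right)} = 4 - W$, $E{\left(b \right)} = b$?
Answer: $3600$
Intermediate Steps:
$k{\left(O,F \right)} = 0$
$j{\left(x \right)} = 0$
$R{\left(w,J \right)} = -6$ ($R{\left(w,J \right)} = - \frac{9}{4} + \frac{5 \left(-3\right)}{4} = - \frac{9}{4} + \frac{1}{4} \left(-15\right) = - \frac{9}{4} - \frac{15}{4} = -6$)
$\left(R{\left(j{\left(-4 \right)},\left(\left(5 - 5\right) - 1\right) - -11 \right)} + 66\right)^{2} = \left(-6 + 66\right)^{2} = 60^{2} = 3600$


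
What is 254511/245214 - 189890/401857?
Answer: 6190371163/10948995822 ≈ 0.56538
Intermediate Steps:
254511/245214 - 189890/401857 = 254511*(1/245214) - 189890*1/401857 = 28279/27246 - 189890/401857 = 6190371163/10948995822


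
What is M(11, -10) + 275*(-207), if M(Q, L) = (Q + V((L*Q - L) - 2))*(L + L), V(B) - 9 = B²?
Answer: -265405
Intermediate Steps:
V(B) = 9 + B²
M(Q, L) = 2*L*(9 + Q + (-2 - L + L*Q)²) (M(Q, L) = (Q + (9 + ((L*Q - L) - 2)²))*(L + L) = (Q + (9 + ((-L + L*Q) - 2)²))*(2*L) = (Q + (9 + (-2 - L + L*Q)²))*(2*L) = (9 + Q + (-2 - L + L*Q)²)*(2*L) = 2*L*(9 + Q + (-2 - L + L*Q)²))
M(11, -10) + 275*(-207) = 2*(-10)*(9 + 11 + (2 - 10 - 1*(-10)*11)²) + 275*(-207) = 2*(-10)*(9 + 11 + (2 - 10 + 110)²) - 56925 = 2*(-10)*(9 + 11 + 102²) - 56925 = 2*(-10)*(9 + 11 + 10404) - 56925 = 2*(-10)*10424 - 56925 = -208480 - 56925 = -265405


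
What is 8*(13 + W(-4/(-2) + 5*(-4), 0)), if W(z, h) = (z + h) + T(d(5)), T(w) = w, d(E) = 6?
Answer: 8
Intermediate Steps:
W(z, h) = 6 + h + z (W(z, h) = (z + h) + 6 = (h + z) + 6 = 6 + h + z)
8*(13 + W(-4/(-2) + 5*(-4), 0)) = 8*(13 + (6 + 0 + (-4/(-2) + 5*(-4)))) = 8*(13 + (6 + 0 + (-4*(-½) - 20))) = 8*(13 + (6 + 0 + (2 - 20))) = 8*(13 + (6 + 0 - 18)) = 8*(13 - 12) = 8*1 = 8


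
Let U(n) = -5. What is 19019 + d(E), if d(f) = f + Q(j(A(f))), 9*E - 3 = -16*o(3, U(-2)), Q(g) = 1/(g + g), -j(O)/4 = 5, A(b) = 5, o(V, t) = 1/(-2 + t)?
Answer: 47929297/2520 ≈ 19020.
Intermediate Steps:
j(O) = -20 (j(O) = -4*5 = -20)
Q(g) = 1/(2*g)
E = 37/63 (E = ⅓ + (-16/(-2 - 5))/9 = ⅓ + (-16/(-7))/9 = ⅓ + (-16*(-⅐))/9 = ⅓ + (⅑)*(16/7) = ⅓ + 16/63 = 37/63 ≈ 0.58730)
d(f) = -1/40 + f (d(f) = f + (½)/(-20) = f + (½)*(-1/20) = f - 1/40 = -1/40 + f)
19019 + d(E) = 19019 + (-1/40 + 37/63) = 19019 + 1417/2520 = 47929297/2520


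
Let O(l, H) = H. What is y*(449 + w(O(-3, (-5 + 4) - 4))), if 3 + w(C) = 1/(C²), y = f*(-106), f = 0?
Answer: 0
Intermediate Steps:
y = 0 (y = 0*(-106) = 0)
w(C) = -3 + C⁻² (w(C) = -3 + 1/(C²) = -3 + C⁻²)
y*(449 + w(O(-3, (-5 + 4) - 4))) = 0*(449 + (-3 + ((-5 + 4) - 4)⁻²)) = 0*(449 + (-3 + (-1 - 4)⁻²)) = 0*(449 + (-3 + (-5)⁻²)) = 0*(449 + (-3 + 1/25)) = 0*(449 - 74/25) = 0*(11151/25) = 0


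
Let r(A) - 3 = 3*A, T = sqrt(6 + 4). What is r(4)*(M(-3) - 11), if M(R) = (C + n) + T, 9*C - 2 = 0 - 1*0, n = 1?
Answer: -440/3 + 15*sqrt(10) ≈ -99.233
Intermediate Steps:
T = sqrt(10) ≈ 3.1623
r(A) = 3 + 3*A
C = 2/9 (C = 2/9 + (0 - 1*0)/9 = 2/9 + (0 + 0)/9 = 2/9 + (1/9)*0 = 2/9 + 0 = 2/9 ≈ 0.22222)
M(R) = 11/9 + sqrt(10) (M(R) = (2/9 + 1) + sqrt(10) = 11/9 + sqrt(10))
r(4)*(M(-3) - 11) = (3 + 3*4)*((11/9 + sqrt(10)) - 11) = (3 + 12)*(-88/9 + sqrt(10)) = 15*(-88/9 + sqrt(10)) = -440/3 + 15*sqrt(10)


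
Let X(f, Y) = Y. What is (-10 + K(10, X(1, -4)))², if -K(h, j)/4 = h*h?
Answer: 168100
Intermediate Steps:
K(h, j) = -4*h² (K(h, j) = -4*h*h = -4*h²)
(-10 + K(10, X(1, -4)))² = (-10 - 4*10²)² = (-10 - 4*100)² = (-10 - 400)² = (-410)² = 168100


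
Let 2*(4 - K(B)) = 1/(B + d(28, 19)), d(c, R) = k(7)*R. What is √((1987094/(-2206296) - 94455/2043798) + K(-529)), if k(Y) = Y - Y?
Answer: √6336872457099422030572343/1440446348622 ≈ 1.7476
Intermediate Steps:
k(Y) = 0
d(c, R) = 0 (d(c, R) = 0*R = 0)
K(B) = 4 - 1/(2*B) (K(B) = 4 - 1/(2*(B + 0)) = 4 - 1/(2*B))
√((1987094/(-2206296) - 94455/2043798) + K(-529)) = √((1987094/(-2206296) - 94455/2043798) + (4 - ½/(-529))) = √((1987094*(-1/2206296) - 94455*1/2043798) + (4 - ½*(-1/529))) = √((-993547/1103148 - 31485/681266) + (4 + 1/1058)) = √(-355801202641/375768612684 + 4233/1058) = √(607095432548597/198781596109836) = √6336872457099422030572343/1440446348622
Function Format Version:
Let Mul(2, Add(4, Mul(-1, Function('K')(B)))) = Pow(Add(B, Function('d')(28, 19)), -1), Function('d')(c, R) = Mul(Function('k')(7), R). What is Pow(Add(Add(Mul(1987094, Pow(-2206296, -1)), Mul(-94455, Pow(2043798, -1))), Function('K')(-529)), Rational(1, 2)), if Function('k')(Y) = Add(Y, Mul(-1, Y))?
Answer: Mul(Rational(1, 1440446348622), Pow(6336872457099422030572343, Rational(1, 2))) ≈ 1.7476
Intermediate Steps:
Function('k')(Y) = 0
Function('d')(c, R) = 0 (Function('d')(c, R) = Mul(0, R) = 0)
Function('K')(B) = Add(4, Mul(Rational(-1, 2), Pow(B, -1))) (Function('K')(B) = Add(4, Mul(Rational(-1, 2), Pow(Add(B, 0), -1))) = Add(4, Mul(Rational(-1, 2), Pow(B, -1))))
Pow(Add(Add(Mul(1987094, Pow(-2206296, -1)), Mul(-94455, Pow(2043798, -1))), Function('K')(-529)), Rational(1, 2)) = Pow(Add(Add(Mul(1987094, Pow(-2206296, -1)), Mul(-94455, Pow(2043798, -1))), Add(4, Mul(Rational(-1, 2), Pow(-529, -1)))), Rational(1, 2)) = Pow(Add(Add(Mul(1987094, Rational(-1, 2206296)), Mul(-94455, Rational(1, 2043798))), Add(4, Mul(Rational(-1, 2), Rational(-1, 529)))), Rational(1, 2)) = Pow(Add(Add(Rational(-993547, 1103148), Rational(-31485, 681266)), Add(4, Rational(1, 1058))), Rational(1, 2)) = Pow(Add(Rational(-355801202641, 375768612684), Rational(4233, 1058)), Rational(1, 2)) = Pow(Rational(607095432548597, 198781596109836), Rational(1, 2)) = Mul(Rational(1, 1440446348622), Pow(6336872457099422030572343, Rational(1, 2)))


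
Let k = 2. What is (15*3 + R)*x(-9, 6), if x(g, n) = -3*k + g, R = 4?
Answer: -735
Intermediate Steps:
x(g, n) = -6 + g (x(g, n) = -3*2 + g = -6 + g)
(15*3 + R)*x(-9, 6) = (15*3 + 4)*(-6 - 9) = (45 + 4)*(-15) = 49*(-15) = -735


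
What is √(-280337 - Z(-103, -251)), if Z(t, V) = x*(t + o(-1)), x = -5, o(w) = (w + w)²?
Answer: 16*I*√1097 ≈ 529.94*I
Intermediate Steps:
o(w) = 4*w² (o(w) = (2*w)² = 4*w²)
Z(t, V) = -20 - 5*t (Z(t, V) = -5*(t + 4*(-1)²) = -5*(t + 4*1) = -5*(t + 4) = -5*(4 + t) = -20 - 5*t)
√(-280337 - Z(-103, -251)) = √(-280337 - (-20 - 5*(-103))) = √(-280337 - (-20 + 515)) = √(-280337 - 1*495) = √(-280337 - 495) = √(-280832) = 16*I*√1097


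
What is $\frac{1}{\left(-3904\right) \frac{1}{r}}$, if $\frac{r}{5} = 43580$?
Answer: $- \frac{54475}{976} \approx -55.815$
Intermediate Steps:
$r = 217900$ ($r = 5 \cdot 43580 = 217900$)
$\frac{1}{\left(-3904\right) \frac{1}{r}} = \frac{1}{\left(-3904\right) \frac{1}{217900}} = \frac{1}{- \frac{976}{54475}} = - \frac{54475}{976}$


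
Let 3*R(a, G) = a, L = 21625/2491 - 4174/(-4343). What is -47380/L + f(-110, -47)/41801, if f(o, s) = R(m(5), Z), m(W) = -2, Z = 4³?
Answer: -7142068832614382/1453487777003 ≈ -4913.7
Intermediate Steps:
Z = 64
L = 104314809/10818413 (L = 21625*(1/2491) - 4174*(-1/4343) = 21625/2491 + 4174/4343 = 104314809/10818413 ≈ 9.6423)
R(a, G) = a/3
f(o, s) = -⅔ (f(o, s) = (⅓)*(-2) = -⅔)
-47380/L + f(-110, -47)/41801 = -47380/104314809/10818413 - ⅔/41801 = -47380*10818413/104314809 - ⅔*1/41801 = -512576407940/104314809 - 2/125403 = -7142068832614382/1453487777003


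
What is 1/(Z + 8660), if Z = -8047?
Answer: 1/613 ≈ 0.0016313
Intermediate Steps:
1/(Z + 8660) = 1/(-8047 + 8660) = 1/613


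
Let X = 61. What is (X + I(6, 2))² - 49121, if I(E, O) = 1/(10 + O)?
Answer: -6536135/144 ≈ -45390.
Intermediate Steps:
(X + I(6, 2))² - 49121 = (61 + 1/(10 + 2))² - 49121 = (61 + 1/12)² - 49121 = (733/12)² - 49121 = 537289/144 - 49121 = -6536135/144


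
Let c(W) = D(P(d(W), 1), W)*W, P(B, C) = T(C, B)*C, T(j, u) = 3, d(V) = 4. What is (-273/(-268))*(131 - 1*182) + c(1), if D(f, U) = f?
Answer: -13119/268 ≈ -48.951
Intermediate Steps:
P(B, C) = 3*C
c(W) = 3*W (c(W) = (3*1)*W = 3*W)
(-273/(-268))*(131 - 1*182) + c(1) = (-273/(-268))*(131 - 1*182) + 3*1 = (-273*(-1/268))*(131 - 182) + 3 = (273/268)*(-51) + 3 = -13923/268 + 3 = -13119/268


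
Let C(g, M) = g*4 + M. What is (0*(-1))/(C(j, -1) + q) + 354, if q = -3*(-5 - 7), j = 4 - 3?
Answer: 354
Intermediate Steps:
j = 1
q = 36 (q = -3*(-12) = 36)
C(g, M) = M + 4*g (C(g, M) = 4*g + M = M + 4*g)
(0*(-1))/(C(j, -1) + q) + 354 = (0*(-1))/((-1 + 4*1) + 36) + 354 = 0/((-1 + 4) + 36) + 354 = 0/(3 + 36) + 354 = 0/39 + 354 = 0*(1/39) + 354 = 0 + 354 = 354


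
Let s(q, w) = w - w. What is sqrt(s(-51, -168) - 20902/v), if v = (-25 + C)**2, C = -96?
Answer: I*sqrt(20902)/121 ≈ 1.1948*I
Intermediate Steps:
v = 14641 (v = (-25 - 96)**2 = (-121)**2 = 14641)
s(q, w) = 0
sqrt(s(-51, -168) - 20902/v) = sqrt(0 - 20902/14641) = sqrt(-20902/14641) = I*sqrt(20902)/121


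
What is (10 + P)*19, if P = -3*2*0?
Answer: 190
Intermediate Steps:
P = 0 (P = -6*0 = 0)
(10 + P)*19 = (10 + 0)*19 = 10*19 = 190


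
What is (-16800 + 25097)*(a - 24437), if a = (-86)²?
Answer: -141389177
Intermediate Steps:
a = 7396
(-16800 + 25097)*(a - 24437) = (-16800 + 25097)*(7396 - 24437) = 8297*(-17041) = -141389177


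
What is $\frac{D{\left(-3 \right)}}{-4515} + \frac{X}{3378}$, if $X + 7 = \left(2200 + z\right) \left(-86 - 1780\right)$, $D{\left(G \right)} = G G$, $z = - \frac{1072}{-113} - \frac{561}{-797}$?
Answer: $- \frac{559005500039219}{457860217290} \approx -1220.9$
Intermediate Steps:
$z = \frac{917777}{90061}$ ($z = \left(-1072\right) \left(- \frac{1}{113}\right) - - \frac{561}{797} = \frac{1072}{113} + \frac{561}{797} = \frac{917777}{90061} \approx 10.191$)
$D{\left(G \right)} = G^{2}$
$X = - \frac{371431619509}{90061}$ ($X = -7 + \left(2200 + \frac{917777}{90061}\right) \left(-86 - 1780\right) = -7 + \frac{199051977}{90061} \left(-1866\right) = -7 - \frac{371430989082}{90061} = - \frac{371431619509}{90061} \approx -4.1242 \cdot 10^{6}$)
$\frac{D{\left(-3 \right)}}{-4515} + \frac{X}{3378} = \frac{\left(-3\right)^{2}}{-4515} - \frac{371431619509}{90061 \cdot 3378} = 9 \left(- \frac{1}{4515}\right) - \frac{371431619509}{304226058} = - \frac{3}{1505} - \frac{371431619509}{304226058} = - \frac{559005500039219}{457860217290}$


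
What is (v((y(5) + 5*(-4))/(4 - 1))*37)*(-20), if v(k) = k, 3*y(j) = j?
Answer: 40700/9 ≈ 4522.2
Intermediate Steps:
y(j) = j/3
(v((y(5) + 5*(-4))/(4 - 1))*37)*(-20) = ((((1/3)*5 + 5*(-4))/(4 - 1))*37)*(-20) = (((5/3 - 20)/3)*37)*(-20) = (-55/3*1/3*37)*(-20) = -55/9*37*(-20) = -2035/9*(-20) = 40700/9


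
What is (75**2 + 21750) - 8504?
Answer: 18871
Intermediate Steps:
(75**2 + 21750) - 8504 = (5625 + 21750) - 8504 = 27375 - 8504 = 18871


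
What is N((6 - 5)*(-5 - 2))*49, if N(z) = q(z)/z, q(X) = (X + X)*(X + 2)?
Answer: -490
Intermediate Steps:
q(X) = 2*X*(2 + X) (q(X) = (2*X)*(2 + X) = 2*X*(2 + X))
N(z) = 4 + 2*z (N(z) = (2*z*(2 + z))/z = 4 + 2*z)
N((6 - 5)*(-5 - 2))*49 = (4 + 2*((6 - 5)*(-5 - 2)))*49 = (4 + 2*(1*(-7)))*49 = (4 + 2*(-7))*49 = (4 - 14)*49 = -10*49 = -490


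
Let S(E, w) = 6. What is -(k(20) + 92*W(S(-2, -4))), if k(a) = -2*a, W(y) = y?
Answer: -512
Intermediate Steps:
-(k(20) + 92*W(S(-2, -4))) = -(-2*20 + 92*6) = -(-40 + 552) = -1*512 = -512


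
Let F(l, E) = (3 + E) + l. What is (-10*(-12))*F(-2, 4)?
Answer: 600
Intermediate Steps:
F(l, E) = 3 + E + l
(-10*(-12))*F(-2, 4) = (-10*(-12))*(3 + 4 - 2) = 120*5 = 600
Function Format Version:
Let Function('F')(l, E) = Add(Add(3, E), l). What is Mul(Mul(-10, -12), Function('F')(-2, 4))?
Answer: 600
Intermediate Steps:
Function('F')(l, E) = Add(3, E, l)
Mul(Mul(-10, -12), Function('F')(-2, 4)) = Mul(Mul(-10, -12), Add(3, 4, -2)) = Mul(120, 5) = 600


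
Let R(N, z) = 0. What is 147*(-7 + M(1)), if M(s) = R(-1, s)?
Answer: -1029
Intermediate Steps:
M(s) = 0
147*(-7 + M(1)) = 147*(-7 + 0) = 147*(-7) = -1029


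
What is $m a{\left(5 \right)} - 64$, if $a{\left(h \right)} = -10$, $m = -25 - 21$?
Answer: $396$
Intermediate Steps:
$m = -46$
$m a{\left(5 \right)} - 64 = \left(-46\right) \left(-10\right) - 64 = 460 - 64 = 396$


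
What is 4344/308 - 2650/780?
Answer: 64303/6006 ≈ 10.706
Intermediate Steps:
4344/308 - 2650/780 = 4344*(1/308) - 2650*1/780 = 1086/77 - 265/78 = 64303/6006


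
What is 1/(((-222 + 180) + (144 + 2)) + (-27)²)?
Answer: 1/833 ≈ 0.0012005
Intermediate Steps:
1/(((-222 + 180) + (144 + 2)) + (-27)²) = 1/((-42 + 146) + 729) = 1/(104 + 729) = 1/833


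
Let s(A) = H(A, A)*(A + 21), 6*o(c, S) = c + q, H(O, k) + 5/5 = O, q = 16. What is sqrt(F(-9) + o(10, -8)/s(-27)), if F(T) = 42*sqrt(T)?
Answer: sqrt(182 + 889056*I)/84 ≈ 7.9381 + 7.9364*I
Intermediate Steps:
H(O, k) = -1 + O
o(c, S) = 8/3 + c/6 (o(c, S) = (c + 16)/6 = (16 + c)/6 = 8/3 + c/6)
s(A) = (-1 + A)*(21 + A) (s(A) = (-1 + A)*(A + 21) = (-1 + A)*(21 + A))
sqrt(F(-9) + o(10, -8)/s(-27)) = sqrt(42*sqrt(-9) + (8/3 + (1/6)*10)/(((-1 - 27)*(21 - 27)))) = sqrt(42*(3*I) + (8/3 + 5/3)/((-28*(-6)))) = sqrt(126*I + (13/3)/168) = sqrt(126*I + (13/3)*(1/168)) = sqrt(126*I + 13/504) = sqrt(13/504 + 126*I)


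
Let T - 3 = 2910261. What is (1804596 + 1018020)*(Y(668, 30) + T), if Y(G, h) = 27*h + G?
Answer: 8218729557072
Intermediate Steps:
T = 2910264 (T = 3 + 2910261 = 2910264)
Y(G, h) = G + 27*h
(1804596 + 1018020)*(Y(668, 30) + T) = (1804596 + 1018020)*((668 + 27*30) + 2910264) = 2822616*((668 + 810) + 2910264) = 2822616*(1478 + 2910264) = 2822616*2911742 = 8218729557072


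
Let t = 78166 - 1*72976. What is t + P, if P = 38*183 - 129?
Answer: 12015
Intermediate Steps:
P = 6825 (P = 6954 - 129 = 6825)
t = 5190 (t = 78166 - 72976 = 5190)
t + P = 5190 + 6825 = 12015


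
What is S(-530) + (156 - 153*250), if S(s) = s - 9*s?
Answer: -33854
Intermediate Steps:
S(s) = -8*s (S(s) = s - 9*s = -8*s)
S(-530) + (156 - 153*250) = -8*(-530) + (156 - 153*250) = 4240 + (156 - 38250) = 4240 - 38094 = -33854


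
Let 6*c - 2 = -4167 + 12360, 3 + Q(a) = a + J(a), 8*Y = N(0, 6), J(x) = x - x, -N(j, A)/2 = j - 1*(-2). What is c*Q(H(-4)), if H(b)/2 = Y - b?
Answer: 16390/3 ≈ 5463.3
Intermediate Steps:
N(j, A) = -4 - 2*j (N(j, A) = -2*(j - 1*(-2)) = -2*(j + 2) = -2*(2 + j) = -4 - 2*j)
J(x) = 0
Y = -½ (Y = (-4 - 2*0)/8 = (-4 + 0)/8 = (⅛)*(-4) = -½ ≈ -0.50000)
H(b) = -1 - 2*b (H(b) = 2*(-½ - b) = -1 - 2*b)
Q(a) = -3 + a (Q(a) = -3 + (a + 0) = -3 + a)
c = 8195/6 (c = ⅓ + (-4167 + 12360)/6 = ⅓ + (⅙)*8193 = ⅓ + 2731/2 = 8195/6 ≈ 1365.8)
c*Q(H(-4)) = 8195*(-3 + (-1 - 2*(-4)))/6 = 8195*(-3 + (-1 + 8))/6 = 8195*(-3 + 7)/6 = (8195/6)*4 = 16390/3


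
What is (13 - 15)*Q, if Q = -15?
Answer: 30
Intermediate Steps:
(13 - 15)*Q = (13 - 15)*(-15) = -2*(-15) = 30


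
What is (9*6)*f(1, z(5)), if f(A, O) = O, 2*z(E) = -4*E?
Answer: -540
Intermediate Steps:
z(E) = -2*E (z(E) = (-4*E)/2 = -2*E)
(9*6)*f(1, z(5)) = (9*6)*(-2*5) = 54*(-10) = -540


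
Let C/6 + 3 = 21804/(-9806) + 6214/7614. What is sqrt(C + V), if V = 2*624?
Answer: 4*sqrt(328395925150422)/2073969 ≈ 34.951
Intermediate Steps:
C = -164534912/6221907 (C = -18 + 6*(21804/(-9806) + 6214/7614) = -18 + 6*(21804*(-1/9806) + 6214*(1/7614)) = -18 + 6*(-10902/4903 + 3107/3807) = -18 + 6*(-26270293/18665721) = -18 - 52540586/6221907 = -164534912/6221907 ≈ -26.444)
V = 1248
sqrt(C + V) = sqrt(-164534912/6221907 + 1248) = sqrt(7600405024/6221907) = 4*sqrt(328395925150422)/2073969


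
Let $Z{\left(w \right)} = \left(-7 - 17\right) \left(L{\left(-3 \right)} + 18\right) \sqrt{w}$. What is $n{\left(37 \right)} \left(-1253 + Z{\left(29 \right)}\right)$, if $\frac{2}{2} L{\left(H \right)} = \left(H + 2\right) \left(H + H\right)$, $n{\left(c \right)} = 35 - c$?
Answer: $2506 + 1152 \sqrt{29} \approx 8709.7$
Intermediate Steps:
$L{\left(H \right)} = 2 H \left(2 + H\right)$ ($L{\left(H \right)} = \left(H + 2\right) \left(H + H\right) = \left(2 + H\right) 2 H = 2 H \left(2 + H\right)$)
$Z{\left(w \right)} = - 576 \sqrt{w}$ ($Z{\left(w \right)} = \left(-7 - 17\right) \left(2 \left(-3\right) \left(2 - 3\right) + 18\right) \sqrt{w} = - 24 \left(2 \left(-3\right) \left(-1\right) + 18\right) \sqrt{w} = - 24 \left(6 + 18\right) \sqrt{w} = \left(-24\right) 24 \sqrt{w} = - 576 \sqrt{w}$)
$n{\left(37 \right)} \left(-1253 + Z{\left(29 \right)}\right) = \left(35 - 37\right) \left(-1253 - 576 \sqrt{29}\right) = - 2 \left(-1253 - 576 \sqrt{29}\right) = 2506 + 1152 \sqrt{29}$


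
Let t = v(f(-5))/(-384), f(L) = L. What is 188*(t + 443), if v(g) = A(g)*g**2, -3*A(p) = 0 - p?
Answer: 23991667/288 ≈ 83304.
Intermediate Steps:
A(p) = p/3 (A(p) = -(0 - p)/3 = -(-1)*p/3 = p/3)
v(g) = g**3/3 (v(g) = (g/3)*g**2 = g**3/3)
t = 125/1152 (t = ((1/3)*(-5)**3)/(-384) = ((1/3)*(-125))*(-1/384) = -125/3*(-1/384) = 125/1152 ≈ 0.10851)
188*(t + 443) = 188*(125/1152 + 443) = 188*(510461/1152) = 23991667/288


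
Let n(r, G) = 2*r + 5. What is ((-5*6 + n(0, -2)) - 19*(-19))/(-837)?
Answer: -112/279 ≈ -0.40143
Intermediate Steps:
n(r, G) = 5 + 2*r
((-5*6 + n(0, -2)) - 19*(-19))/(-837) = ((-5*6 + (5 + 2*0)) - 19*(-19))/(-837) = ((-30 + (5 + 0)) + 361)*(-1/837) = ((-30 + 5) + 361)*(-1/837) = (-25 + 361)*(-1/837) = 336*(-1/837) = -112/279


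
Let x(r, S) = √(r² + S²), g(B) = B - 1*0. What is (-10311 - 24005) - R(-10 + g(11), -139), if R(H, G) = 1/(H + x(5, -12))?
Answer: -480425/14 ≈ -34316.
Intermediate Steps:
g(B) = B (g(B) = B + 0 = B)
x(r, S) = √(S² + r²)
R(H, G) = 1/(13 + H) (R(H, G) = 1/(H + √((-12)² + 5²)) = 1/(H + √(144 + 25)) = 1/(H + √169) = 1/(H + 13) = 1/(13 + H))
(-10311 - 24005) - R(-10 + g(11), -139) = (-10311 - 24005) - 1/(13 + (-10 + 11)) = -34316 - 1/(13 + 1) = -34316 - 1/14 = -480425/14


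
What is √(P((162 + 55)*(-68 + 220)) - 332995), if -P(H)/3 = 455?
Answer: 2*I*√83590 ≈ 578.24*I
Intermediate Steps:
P(H) = -1365 (P(H) = -3*455 = -1365)
√(P((162 + 55)*(-68 + 220)) - 332995) = √(-1365 - 332995) = √(-334360) = 2*I*√83590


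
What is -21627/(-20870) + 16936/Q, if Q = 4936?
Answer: 57525649/12876790 ≈ 4.4674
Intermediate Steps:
-21627/(-20870) + 16936/Q = -21627/(-20870) + 16936/4936 = -21627*(-1/20870) + 16936*(1/4936) = 21627/20870 + 2117/617 = 57525649/12876790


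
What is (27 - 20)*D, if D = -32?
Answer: -224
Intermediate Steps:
(27 - 20)*D = (27 - 20)*(-32) = 7*(-32) = -224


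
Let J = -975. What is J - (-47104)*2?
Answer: 93233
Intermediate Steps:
J - (-47104)*2 = -975 - (-47104)*2 = -975 - 1024*(-92) = -975 + 94208 = 93233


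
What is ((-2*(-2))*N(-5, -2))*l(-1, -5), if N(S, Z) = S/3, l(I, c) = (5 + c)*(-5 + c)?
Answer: 0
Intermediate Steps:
l(I, c) = (-5 + c)*(5 + c)
N(S, Z) = S/3 (N(S, Z) = S*(⅓) = S/3)
((-2*(-2))*N(-5, -2))*l(-1, -5) = ((-2*(-2))*((⅓)*(-5)))*(-25 + (-5)²) = (4*(-5/3))*(-25 + 25) = -20/3*0 = 0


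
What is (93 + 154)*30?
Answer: 7410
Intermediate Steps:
(93 + 154)*30 = 247*30 = 7410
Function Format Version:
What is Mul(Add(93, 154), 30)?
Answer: 7410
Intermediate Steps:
Mul(Add(93, 154), 30) = Mul(247, 30) = 7410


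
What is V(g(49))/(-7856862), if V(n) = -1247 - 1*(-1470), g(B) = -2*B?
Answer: -223/7856862 ≈ -2.8383e-5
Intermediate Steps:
V(n) = 223 (V(n) = -1247 + 1470 = 223)
V(g(49))/(-7856862) = 223/(-7856862) = 223*(-1/7856862) = -223/7856862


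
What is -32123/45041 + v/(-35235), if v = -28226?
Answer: 139473361/1587019635 ≈ 0.087884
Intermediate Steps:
-32123/45041 + v/(-35235) = -32123/45041 - 28226/(-35235) = -32123*1/45041 - 28226*(-1/35235) = -32123/45041 + 28226/35235 = 139473361/1587019635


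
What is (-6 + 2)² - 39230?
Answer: -39214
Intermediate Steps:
(-6 + 2)² - 39230 = (-4)² - 39230 = 16 - 39230 = -39214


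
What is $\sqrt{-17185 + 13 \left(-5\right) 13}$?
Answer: $i \sqrt{18030} \approx 134.28 i$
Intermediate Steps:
$\sqrt{-17185 + 13 \left(-5\right) 13} = \sqrt{-17185 - 845} = \sqrt{-18030} = i \sqrt{18030}$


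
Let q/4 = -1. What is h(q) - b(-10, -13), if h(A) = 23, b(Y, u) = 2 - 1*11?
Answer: 32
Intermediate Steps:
b(Y, u) = -9 (b(Y, u) = 2 - 11 = -9)
q = -4 (q = 4*(-1) = -4)
h(q) - b(-10, -13) = 23 - 1*(-9) = 23 + 9 = 32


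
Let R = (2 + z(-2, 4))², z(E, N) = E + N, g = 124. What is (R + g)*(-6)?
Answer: -840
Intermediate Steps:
R = 16 (R = (2 + (-2 + 4))² = (2 + 2)² = 4² = 16)
(R + g)*(-6) = (16 + 124)*(-6) = 140*(-6) = -840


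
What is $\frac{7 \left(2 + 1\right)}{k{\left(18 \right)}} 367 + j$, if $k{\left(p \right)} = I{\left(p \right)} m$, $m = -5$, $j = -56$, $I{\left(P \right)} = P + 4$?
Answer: $- \frac{13867}{110} \approx -126.06$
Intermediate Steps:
$I{\left(P \right)} = 4 + P$
$k{\left(p \right)} = -20 - 5 p$ ($k{\left(p \right)} = \left(4 + p\right) \left(-5\right) = -20 - 5 p$)
$\frac{7 \left(2 + 1\right)}{k{\left(18 \right)}} 367 + j = \frac{7 \left(2 + 1\right)}{-20 - 90} \cdot 367 - 56 = \frac{7 \cdot 3}{-20 - 90} \cdot 367 - 56 = \frac{21}{-110} \cdot 367 - 56 = 21 \left(- \frac{1}{110}\right) 367 - 56 = \left(- \frac{21}{110}\right) 367 - 56 = - \frac{7707}{110} - 56 = - \frac{13867}{110}$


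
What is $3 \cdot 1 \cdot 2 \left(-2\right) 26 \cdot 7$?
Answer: $-2184$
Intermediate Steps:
$3 \cdot 1 \cdot 2 \left(-2\right) 26 \cdot 7 = 3 \cdot 2 \left(-2\right) 26 \cdot 7 = 6 \left(-2\right) 26 \cdot 7 = \left(-12\right) 26 \cdot 7 = \left(-312\right) 7 = -2184$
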